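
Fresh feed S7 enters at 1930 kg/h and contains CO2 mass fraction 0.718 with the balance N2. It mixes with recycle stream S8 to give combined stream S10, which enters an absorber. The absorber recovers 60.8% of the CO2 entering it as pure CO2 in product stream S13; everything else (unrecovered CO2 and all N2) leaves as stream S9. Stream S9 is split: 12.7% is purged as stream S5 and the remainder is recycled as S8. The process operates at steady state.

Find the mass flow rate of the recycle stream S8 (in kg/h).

4462 kg/h

N2 enters only via S7 and leaves only via the purge: 1930×0.282 = 0.127×(N2 in S9), and the absorber passes all N2, so N2 in S10 = N2 in S9 = 4285.5 kg/h.
CO2 in S10: m_A = 1930×0.718 + (1−0.127)·(1−0.608)·m_A, so m_A = 1385.7/0.6578 = 2106.7 kg/h.
S9 = (1−0.608)×2106.7 + 4285.5 = 5111.3 kg/h.
Recycle S8 = (1−0.127)×5111.3 = 4462.2 kg/h.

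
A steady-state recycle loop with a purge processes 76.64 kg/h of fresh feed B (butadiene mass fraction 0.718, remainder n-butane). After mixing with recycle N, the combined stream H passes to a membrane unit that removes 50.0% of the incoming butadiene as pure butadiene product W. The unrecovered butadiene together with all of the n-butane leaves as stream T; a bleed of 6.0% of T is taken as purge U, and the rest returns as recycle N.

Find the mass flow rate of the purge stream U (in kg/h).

24.73 kg/h

n-butane enters only via B and leaves only via the purge: 76.64×0.282 = 0.060×(n-butane in T), and the membrane unit passes all n-butane, so n-butane in H = n-butane in T = 360.21 kg/h.
butadiene in H: m_A = 76.64×0.718 + (1−0.060)·(1−0.500)·m_A, so m_A = 55.028/0.5300 = 103.83 kg/h.
T = (1−0.500)×103.83 + 360.21 = 412.12 kg/h.
Purge U = 0.060×412.12 = 24.727 kg/h.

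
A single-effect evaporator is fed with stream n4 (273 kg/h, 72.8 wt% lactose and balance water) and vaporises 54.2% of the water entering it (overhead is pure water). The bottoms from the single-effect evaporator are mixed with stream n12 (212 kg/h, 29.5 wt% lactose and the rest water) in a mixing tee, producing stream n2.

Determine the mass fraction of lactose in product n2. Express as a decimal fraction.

Vapour removed = 0.542×0.272×273 = 40.247 kg/h; concentrate = 232.75 kg/h.
lactose reaching the mixer = 198.74 (from concentrate) + 212×0.295 = 261.28 kg/h.
Product flow = 232.75 + 212 = 444.75 kg/h; lactose fraction = 0.5875.

0.5875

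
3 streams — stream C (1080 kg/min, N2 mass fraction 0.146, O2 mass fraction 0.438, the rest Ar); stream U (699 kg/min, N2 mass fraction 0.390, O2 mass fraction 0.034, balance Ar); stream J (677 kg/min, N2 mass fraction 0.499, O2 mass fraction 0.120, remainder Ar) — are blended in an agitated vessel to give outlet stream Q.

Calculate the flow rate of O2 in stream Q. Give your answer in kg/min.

O2 out = O2 in = 1080×0.438 + 699×0.034 + 677×0.120 = 578.05 kg/min.

578 kg/min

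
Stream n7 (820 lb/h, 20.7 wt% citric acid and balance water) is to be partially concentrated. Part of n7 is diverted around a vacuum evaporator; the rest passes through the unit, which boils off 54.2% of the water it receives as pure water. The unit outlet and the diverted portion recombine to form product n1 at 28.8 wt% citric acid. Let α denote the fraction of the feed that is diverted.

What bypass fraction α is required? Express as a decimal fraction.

0.346

All 820×0.207 = 169.74 lb/h of citric acid reaches n1, so n1 = 169.74/0.288 = 589.38 lb/h and vapour = 230.62 lb/h.
The evaporator receives (1−α)·820 of feed at 0.793 water and removes 0.542 of that water:
0.542×0.793×(1−α)×820 = 230.62
(1−α) = 230.62/352.44 = 0.6544;  α = 0.3456.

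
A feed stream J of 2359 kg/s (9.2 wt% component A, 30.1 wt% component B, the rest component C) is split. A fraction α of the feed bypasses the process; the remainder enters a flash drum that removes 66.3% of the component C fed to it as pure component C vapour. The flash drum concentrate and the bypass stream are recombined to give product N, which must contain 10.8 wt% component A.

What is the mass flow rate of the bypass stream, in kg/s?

All 2359×0.092 = 217.03 kg/s of component A reaches N, so N = 217.03/0.108 = 2009.5 kg/s and vapour = 349.48 kg/s.
The evaporator receives (1−α)·2359 of feed at 0.607 component C and removes 0.663 of that component C:
0.663×0.607×(1−α)×2359 = 349.48
(1−α) = 349.48/949.36 = 0.3681;  α = 0.6319.
Bypass flow = 0.6319×2359 = 1490.6 kg/s.

1491 kg/s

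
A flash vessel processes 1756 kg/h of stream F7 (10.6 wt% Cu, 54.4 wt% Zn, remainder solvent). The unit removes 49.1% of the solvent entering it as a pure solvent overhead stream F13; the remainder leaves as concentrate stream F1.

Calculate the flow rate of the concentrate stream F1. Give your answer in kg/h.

1454 kg/h

solvent entering = 1756×0.350 = 614.6 kg/h; overhead removed = 0.491×614.6 = 301.77 kg/h.
Concentrate = 1756 − 301.77 = 1454.2 kg/h.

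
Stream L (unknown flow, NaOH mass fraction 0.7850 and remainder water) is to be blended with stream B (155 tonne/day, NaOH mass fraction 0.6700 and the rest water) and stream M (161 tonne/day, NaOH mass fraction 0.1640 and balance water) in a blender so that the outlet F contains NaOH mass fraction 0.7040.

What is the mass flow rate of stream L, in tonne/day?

Let L be the unknown flow. Total out = 316 + L.
NaOH balance: 130.25 + 0.785·L = 0.704·(316 + L)
(0.785 − 0.704)·L = 0.704×316 − 130.25 = 92.21
L = 92.21 / 0.081 = 1138.4 tonne/day

1138 tonne/day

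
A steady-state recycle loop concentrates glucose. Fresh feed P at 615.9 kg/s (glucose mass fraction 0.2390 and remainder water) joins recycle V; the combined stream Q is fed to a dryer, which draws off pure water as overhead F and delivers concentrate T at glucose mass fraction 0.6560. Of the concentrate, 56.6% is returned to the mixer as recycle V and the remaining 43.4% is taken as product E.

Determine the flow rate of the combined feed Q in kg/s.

908.5 kg/s

Overall glucose balance (none leaves overhead): glucose in fresh feed = glucose in product, i.e. 615.9×0.239 = (1−0.566)·T·0.656.
T = 147.2/(0.656×0.434) = 517.03 kg/s.
Recycle V = 0.566×517.03 = 292.64 kg/s.
Combined feed Q = 615.9 + 292.64 = 908.54 kg/s.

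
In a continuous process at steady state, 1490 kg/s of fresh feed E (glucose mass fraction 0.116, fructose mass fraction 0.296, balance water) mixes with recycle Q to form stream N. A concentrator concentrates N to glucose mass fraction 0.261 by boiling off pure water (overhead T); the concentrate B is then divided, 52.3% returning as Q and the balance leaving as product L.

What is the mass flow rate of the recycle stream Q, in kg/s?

Overall glucose balance (none leaves overhead): glucose in fresh feed = glucose in product, i.e. 1490×0.116 = (1−0.523)·B·0.261.
B = 172.84/(0.261×0.477) = 1388.3 kg/s.
Recycle Q = 0.523×1388.3 = 726.08 kg/s.

726.1 kg/s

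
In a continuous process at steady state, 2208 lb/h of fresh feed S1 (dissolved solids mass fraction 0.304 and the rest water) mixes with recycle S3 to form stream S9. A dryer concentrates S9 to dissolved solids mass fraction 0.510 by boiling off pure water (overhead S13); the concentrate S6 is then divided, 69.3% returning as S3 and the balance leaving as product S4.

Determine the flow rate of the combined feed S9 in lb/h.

Overall dissolved solids balance (none leaves overhead): dissolved solids in fresh feed = dissolved solids in product, i.e. 2208×0.304 = (1−0.693)·S6·0.510.
S6 = 671.23/(0.510×0.307) = 4287.1 lb/h.
Recycle S3 = 0.693×4287.1 = 2971 lb/h.
Combined feed S9 = 2208 + 2971 = 5179 lb/h.

5179 lb/h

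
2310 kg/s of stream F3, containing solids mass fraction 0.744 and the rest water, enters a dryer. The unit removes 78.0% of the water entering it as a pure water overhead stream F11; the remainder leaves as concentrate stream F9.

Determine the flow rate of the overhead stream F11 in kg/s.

water entering = 2310×0.256 = 591.36 kg/s; overhead removed = 0.780×591.36 = 461.26 kg/s.

461.3 kg/s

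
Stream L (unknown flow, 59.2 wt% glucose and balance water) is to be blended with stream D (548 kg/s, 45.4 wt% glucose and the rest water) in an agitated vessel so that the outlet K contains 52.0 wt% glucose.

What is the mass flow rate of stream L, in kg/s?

502.3 kg/s

Let L be the unknown flow. Total out = 548 + L.
glucose balance: 248.79 + 0.592·L = 0.520·(548 + L)
(0.592 − 0.520)·L = 0.520×548 − 248.79 = 36.168
L = 36.168 / 0.072 = 502.33 kg/s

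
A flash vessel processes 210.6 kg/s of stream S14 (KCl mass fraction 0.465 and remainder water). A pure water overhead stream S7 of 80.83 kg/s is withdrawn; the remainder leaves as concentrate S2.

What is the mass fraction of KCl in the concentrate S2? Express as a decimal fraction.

0.755

KCl is not removed: 210.6×0.465 = 97.929 kg/s of KCl enters S2.
Concentrate = 210.6 − 80.83 = 129.77 kg/s.
Mass fraction = 97.929/129.77 = 0.755.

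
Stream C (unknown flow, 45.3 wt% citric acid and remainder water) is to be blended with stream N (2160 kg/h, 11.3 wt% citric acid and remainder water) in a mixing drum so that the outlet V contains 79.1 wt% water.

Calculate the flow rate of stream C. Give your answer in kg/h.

849.8 kg/h

Let C be the unknown flow. Total out = 2160 + C.
water balance: 1915.9 + 0.547·C = 0.791·(2160 + C)
(0.547 − 0.791)·C = 0.791×2160 − 1915.9 = -207.36
C = -207.36 / -0.244 = 849.84 kg/h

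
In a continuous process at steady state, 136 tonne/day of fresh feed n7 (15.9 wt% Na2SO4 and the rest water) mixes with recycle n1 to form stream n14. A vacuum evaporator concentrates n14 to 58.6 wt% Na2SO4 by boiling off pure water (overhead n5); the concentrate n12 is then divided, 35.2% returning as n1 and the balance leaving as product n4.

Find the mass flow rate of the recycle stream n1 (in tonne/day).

20.05 tonne/day

Overall Na2SO4 balance (none leaves overhead): Na2SO4 in fresh feed = Na2SO4 in product, i.e. 136×0.159 = (1−0.352)·n12·0.586.
n12 = 21.624/(0.586×0.648) = 56.946 tonne/day.
Recycle n1 = 0.352×56.946 = 20.045 tonne/day.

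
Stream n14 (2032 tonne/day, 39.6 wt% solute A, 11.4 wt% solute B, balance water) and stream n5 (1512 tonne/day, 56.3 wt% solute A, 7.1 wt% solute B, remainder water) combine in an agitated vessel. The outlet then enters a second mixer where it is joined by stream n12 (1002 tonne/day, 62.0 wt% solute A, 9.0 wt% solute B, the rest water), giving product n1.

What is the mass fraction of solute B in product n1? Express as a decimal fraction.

Overall, product flow = 4546 tonne/day.
solute B in = 2032×0.114 + 1512×0.071 + 1002×0.090 = 429.18 tonne/day.
solute B fraction in n1 = 0.0944.

0.0944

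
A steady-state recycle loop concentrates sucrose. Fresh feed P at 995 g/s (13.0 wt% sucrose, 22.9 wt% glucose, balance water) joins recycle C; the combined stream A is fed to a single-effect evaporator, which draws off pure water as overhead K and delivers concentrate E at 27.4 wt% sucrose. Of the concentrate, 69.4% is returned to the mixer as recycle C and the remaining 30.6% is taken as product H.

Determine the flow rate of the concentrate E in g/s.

Overall sucrose balance (none leaves overhead): sucrose in fresh feed = sucrose in product, i.e. 995×0.130 = (1−0.694)·E·0.274.
E = 129.35/(0.274×0.306) = 1542.7 g/s.

1543 g/s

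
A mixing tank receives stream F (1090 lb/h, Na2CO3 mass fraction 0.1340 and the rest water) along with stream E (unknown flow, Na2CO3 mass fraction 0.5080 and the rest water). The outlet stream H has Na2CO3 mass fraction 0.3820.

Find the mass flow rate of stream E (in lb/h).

Let E be the unknown flow. Total out = 1090 + E.
Na2CO3 balance: 146.06 + 0.508·E = 0.382·(1090 + E)
(0.508 − 0.382)·E = 0.382×1090 − 146.06 = 270.32
E = 270.32 / 0.126 = 2145.4 lb/h

2145 lb/h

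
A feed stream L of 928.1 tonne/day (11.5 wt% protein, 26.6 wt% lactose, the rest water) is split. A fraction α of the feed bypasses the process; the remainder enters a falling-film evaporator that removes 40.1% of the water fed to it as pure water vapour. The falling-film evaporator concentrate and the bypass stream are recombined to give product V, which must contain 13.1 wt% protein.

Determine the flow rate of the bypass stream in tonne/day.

471.4 tonne/day

All 928.1×0.115 = 106.73 tonne/day of protein reaches V, so V = 106.73/0.131 = 814.74 tonne/day and vapour = 113.36 tonne/day.
The evaporator receives (1−α)·928.1 of feed at 0.619 water and removes 0.401 of that water:
0.401×0.619×(1−α)×928.1 = 113.36
(1−α) = 113.36/230.37 = 0.4921;  α = 0.5079.
Bypass flow = 0.5079×928.1 = 471.42 tonne/day.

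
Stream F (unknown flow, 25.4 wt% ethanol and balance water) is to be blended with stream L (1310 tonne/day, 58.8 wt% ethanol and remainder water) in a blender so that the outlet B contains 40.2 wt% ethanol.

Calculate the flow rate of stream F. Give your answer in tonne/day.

Let F be the unknown flow. Total out = 1310 + F.
ethanol balance: 770.28 + 0.254·F = 0.402·(1310 + F)
(0.254 − 0.402)·F = 0.402×1310 − 770.28 = -243.66
F = -243.66 / -0.148 = 1646.4 tonne/day

1646 tonne/day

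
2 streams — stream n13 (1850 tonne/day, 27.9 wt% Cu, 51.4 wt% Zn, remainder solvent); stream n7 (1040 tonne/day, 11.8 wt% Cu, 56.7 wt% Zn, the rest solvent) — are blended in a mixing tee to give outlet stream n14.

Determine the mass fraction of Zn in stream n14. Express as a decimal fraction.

Total flow out = 1850 + 1040 = 2890 tonne/day.
Zn in = 1850×0.514 + 1040×0.567 = 1540.6 tonne/day.
Zn mass fraction in n14 = 1540.6/2890 = 0.533.

0.533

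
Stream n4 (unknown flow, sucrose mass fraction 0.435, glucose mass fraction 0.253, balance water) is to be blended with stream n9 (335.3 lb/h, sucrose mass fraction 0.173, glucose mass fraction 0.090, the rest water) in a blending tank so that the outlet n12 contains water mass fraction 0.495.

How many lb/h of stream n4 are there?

Let n4 be the unknown flow. Total out = 335.3 + n4.
water balance: 247.12 + 0.312·n4 = 0.495·(335.3 + n4)
(0.312 − 0.495)·n4 = 0.495×335.3 − 247.12 = -81.143
n4 = -81.143 / -0.183 = 443.4 lb/h

443.4 lb/h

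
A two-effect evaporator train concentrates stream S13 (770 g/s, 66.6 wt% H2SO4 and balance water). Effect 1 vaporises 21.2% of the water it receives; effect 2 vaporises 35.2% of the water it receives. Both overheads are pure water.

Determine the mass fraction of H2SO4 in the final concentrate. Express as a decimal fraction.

0.796

water in feed = 770×0.334 = 257.18 g/s.
After stage 1: water left = (1−0.212)×257.18 = 202.66; stream total = 715.48 g/s.
After stage 2: water left = (1−0.352)×202.66 = 131.32; final concentrate = 644.14 g/s.
H2SO4 fraction = 512.82/644.14 = 0.796.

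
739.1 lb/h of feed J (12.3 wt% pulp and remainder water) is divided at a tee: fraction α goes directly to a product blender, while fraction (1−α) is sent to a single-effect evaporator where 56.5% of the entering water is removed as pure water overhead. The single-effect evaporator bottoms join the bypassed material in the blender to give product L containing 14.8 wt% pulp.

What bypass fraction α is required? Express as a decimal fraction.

0.659

All 739.1×0.123 = 90.909 lb/h of pulp reaches L, so L = 90.909/0.148 = 614.25 lb/h and vapour = 124.85 lb/h.
The evaporator receives (1−α)·739.1 of feed at 0.877 water and removes 0.565 of that water:
0.565×0.877×(1−α)×739.1 = 124.85
(1−α) = 124.85/366.23 = 0.3409;  α = 0.6591.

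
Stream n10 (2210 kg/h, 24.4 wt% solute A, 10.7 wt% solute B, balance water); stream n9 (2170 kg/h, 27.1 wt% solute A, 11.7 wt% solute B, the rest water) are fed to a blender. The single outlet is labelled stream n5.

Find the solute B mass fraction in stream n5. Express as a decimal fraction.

0.112

Total flow out = 2210 + 2170 = 4380 kg/h.
solute B in = 2210×0.107 + 2170×0.117 = 490.36 kg/h.
solute B mass fraction in n5 = 490.36/4380 = 0.112.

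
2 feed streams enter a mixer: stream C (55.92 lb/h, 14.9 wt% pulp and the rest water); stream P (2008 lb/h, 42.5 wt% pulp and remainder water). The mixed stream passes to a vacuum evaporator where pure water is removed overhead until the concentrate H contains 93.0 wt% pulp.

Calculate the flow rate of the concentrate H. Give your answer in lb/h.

926.6 lb/h

pulp entering = 55.92×0.149 + 2008×0.425 = 861.73 lb/h.
All pulp reports to H, so H = 861.73/0.930 = 926.59 lb/h.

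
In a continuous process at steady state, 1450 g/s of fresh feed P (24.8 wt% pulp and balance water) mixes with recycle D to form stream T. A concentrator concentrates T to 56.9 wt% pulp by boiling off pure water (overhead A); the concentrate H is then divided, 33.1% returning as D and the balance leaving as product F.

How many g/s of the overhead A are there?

Overall pulp balance (none leaves overhead): pulp in fresh feed = pulp in product, i.e. 1450×0.248 = (1−0.331)·H·0.569.
H = 359.6/(0.569×0.669) = 944.67 g/s.
Recycle D = 0.331×944.67 = 312.69 g/s.
Combined feed T = 1450 + 312.69 = 1762.7 g/s.
Overhead A = T − H = 1762.7 − 944.67 = 818.01 g/s.

818 g/s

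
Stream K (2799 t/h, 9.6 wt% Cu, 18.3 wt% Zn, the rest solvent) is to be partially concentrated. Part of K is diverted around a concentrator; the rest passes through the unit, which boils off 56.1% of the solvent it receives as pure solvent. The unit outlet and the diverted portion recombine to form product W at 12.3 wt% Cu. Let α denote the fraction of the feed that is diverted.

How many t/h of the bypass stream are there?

1280 t/h

All 2799×0.096 = 268.7 t/h of Cu reaches W, so W = 268.7/0.123 = 2184.6 t/h and vapour = 614.41 t/h.
The evaporator receives (1−α)·2799 of feed at 0.721 solvent and removes 0.561 of that solvent:
0.561×0.721×(1−α)×2799 = 614.41
(1−α) = 614.41/1132.1 = 0.5427;  α = 0.4573.
Bypass flow = 0.4573×2799 = 1280 t/h.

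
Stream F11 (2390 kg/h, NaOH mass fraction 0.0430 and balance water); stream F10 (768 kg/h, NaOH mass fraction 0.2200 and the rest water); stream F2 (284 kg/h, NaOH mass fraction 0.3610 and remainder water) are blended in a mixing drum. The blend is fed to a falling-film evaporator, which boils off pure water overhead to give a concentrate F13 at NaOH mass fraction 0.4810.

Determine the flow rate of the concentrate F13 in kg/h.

778.1 kg/h

NaOH entering = 2390×0.043 + 768×0.220 + 284×0.361 = 374.25 kg/h.
All NaOH reports to F13, so F13 = 374.25/0.481 = 778.07 kg/h.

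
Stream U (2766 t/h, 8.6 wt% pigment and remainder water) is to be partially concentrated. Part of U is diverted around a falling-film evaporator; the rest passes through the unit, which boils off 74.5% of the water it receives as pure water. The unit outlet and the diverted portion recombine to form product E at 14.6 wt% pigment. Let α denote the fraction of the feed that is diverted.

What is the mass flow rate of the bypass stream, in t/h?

1097 t/h

All 2766×0.086 = 237.88 t/h of pigment reaches E, so E = 237.88/0.146 = 1629.3 t/h and vapour = 1136.7 t/h.
The evaporator receives (1−α)·2766 of feed at 0.914 water and removes 0.745 of that water:
0.745×0.914×(1−α)×2766 = 1136.7
(1−α) = 1136.7/1883.5 = 0.6035;  α = 0.3965.
Bypass flow = 0.3965×2766 = 1096.6 t/h.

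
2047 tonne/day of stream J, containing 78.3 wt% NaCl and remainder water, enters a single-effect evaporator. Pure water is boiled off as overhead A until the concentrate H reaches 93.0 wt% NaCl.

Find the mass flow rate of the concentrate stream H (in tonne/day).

1723 tonne/day

NaCl is conserved: 2047×0.783 = 1602.8 tonne/day all reports to the concentrate.
Concentrate = 1602.8/(target fraction) = 1723.4 tonne/day.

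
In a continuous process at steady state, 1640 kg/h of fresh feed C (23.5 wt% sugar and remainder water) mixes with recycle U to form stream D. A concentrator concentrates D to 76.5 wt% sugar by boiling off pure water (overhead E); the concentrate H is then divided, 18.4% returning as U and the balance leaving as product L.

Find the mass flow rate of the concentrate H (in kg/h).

617.4 kg/h

Overall sugar balance (none leaves overhead): sugar in fresh feed = sugar in product, i.e. 1640×0.235 = (1−0.184)·H·0.765.
H = 385.4/(0.765×0.816) = 617.39 kg/h.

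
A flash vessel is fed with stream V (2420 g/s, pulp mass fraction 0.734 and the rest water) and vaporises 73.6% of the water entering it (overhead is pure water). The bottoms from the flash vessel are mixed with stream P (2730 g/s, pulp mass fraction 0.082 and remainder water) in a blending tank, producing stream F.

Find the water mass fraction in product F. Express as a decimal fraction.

0.572

Vapour removed = 0.736×0.266×2420 = 473.78 g/s; concentrate = 1946.2 g/s.
water reaching the mixer = 169.94 (from concentrate) + 2730×0.918 = 2676.1 g/s.
Product flow = 1946.2 + 2730 = 4676.2 g/s; water fraction = 0.572.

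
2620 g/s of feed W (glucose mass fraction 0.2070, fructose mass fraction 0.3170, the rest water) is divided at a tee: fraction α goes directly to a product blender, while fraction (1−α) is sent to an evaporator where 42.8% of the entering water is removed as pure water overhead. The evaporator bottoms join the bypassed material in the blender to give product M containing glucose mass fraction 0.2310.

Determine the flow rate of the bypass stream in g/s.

1284 g/s

All 2620×0.207 = 542.34 g/s of glucose reaches M, so M = 542.34/0.231 = 2347.8 g/s and vapour = 272.21 g/s.
The evaporator receives (1−α)·2620 of feed at 0.476 water and removes 0.428 of that water:
0.428×0.476×(1−α)×2620 = 272.21
(1−α) = 272.21/533.77 = 0.5100;  α = 0.4900.
Bypass flow = 0.4900×2620 = 1283.9 g/s.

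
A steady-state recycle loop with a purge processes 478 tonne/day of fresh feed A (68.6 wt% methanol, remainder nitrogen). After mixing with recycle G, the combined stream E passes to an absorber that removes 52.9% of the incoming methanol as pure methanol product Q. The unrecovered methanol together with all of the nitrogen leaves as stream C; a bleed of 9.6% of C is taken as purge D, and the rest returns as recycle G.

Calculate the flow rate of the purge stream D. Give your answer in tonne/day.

175.9 tonne/day

nitrogen enters only via A and leaves only via the purge: 478×0.314 = 0.096×(nitrogen in C), and the absorber passes all nitrogen, so nitrogen in E = nitrogen in C = 1563.5 tonne/day.
methanol in E: m_A = 478×0.686 + (1−0.096)·(1−0.529)·m_A, so m_A = 327.91/0.5742 = 571.05 tonne/day.
C = (1−0.529)×571.05 + 1563.5 = 1832.4 tonne/day.
Purge D = 0.096×1832.4 = 175.91 tonne/day.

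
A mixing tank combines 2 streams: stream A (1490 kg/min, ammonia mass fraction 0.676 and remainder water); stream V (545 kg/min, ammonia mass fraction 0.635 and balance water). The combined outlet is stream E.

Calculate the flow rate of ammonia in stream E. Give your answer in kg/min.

ammonia out = ammonia in = 1490×0.676 + 545×0.635 = 1353.3 kg/min.

1353 kg/min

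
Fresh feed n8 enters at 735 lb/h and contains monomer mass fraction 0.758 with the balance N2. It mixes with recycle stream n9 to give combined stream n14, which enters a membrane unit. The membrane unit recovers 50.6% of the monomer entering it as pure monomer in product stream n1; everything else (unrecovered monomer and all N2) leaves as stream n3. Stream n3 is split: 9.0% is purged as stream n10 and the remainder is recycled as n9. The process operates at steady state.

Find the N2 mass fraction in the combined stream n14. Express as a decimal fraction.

N2 enters only via n8 and leaves only via the purge: 735×0.242 = 0.090×(N2 in n3), and the membrane unit passes all N2, so N2 in n14 = N2 in n3 = 1976.3 lb/h.
monomer in n14: m_A = 735×0.758 + (1−0.090)·(1−0.506)·m_A, so m_A = 557.13/0.5505 = 1012.1 lb/h.
n14 = 1012.1 + 1976.3 = 2988.5 lb/h.
N2 fraction in n14 = 1976.3/2988.5 = 0.661.

0.661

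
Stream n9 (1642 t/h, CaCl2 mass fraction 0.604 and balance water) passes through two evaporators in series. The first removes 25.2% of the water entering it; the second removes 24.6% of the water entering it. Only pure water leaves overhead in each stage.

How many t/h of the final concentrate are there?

water in feed = 1642×0.396 = 650.23 t/h.
After stage 1: water left = (1−0.252)×650.23 = 486.37; stream total = 1478.1 t/h.
After stage 2: water left = (1−0.246)×486.37 = 366.73; final concentrate = 1358.5 t/h.

1358 t/h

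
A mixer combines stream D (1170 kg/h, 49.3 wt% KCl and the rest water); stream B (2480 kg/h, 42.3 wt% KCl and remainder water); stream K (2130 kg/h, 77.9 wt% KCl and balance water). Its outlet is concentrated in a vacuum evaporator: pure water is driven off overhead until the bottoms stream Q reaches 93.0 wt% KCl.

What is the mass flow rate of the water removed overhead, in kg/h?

2248 kg/h

KCl entering = 1170×0.493 + 2480×0.423 + 2130×0.779 = 3285.1 kg/h.
All KCl reports to Q, so Q = 3285.1/0.930 = 3532.4 kg/h.
Total feed = 5780 kg/h; overhead = 5780 − 3532.4 = 2247.6 kg/h.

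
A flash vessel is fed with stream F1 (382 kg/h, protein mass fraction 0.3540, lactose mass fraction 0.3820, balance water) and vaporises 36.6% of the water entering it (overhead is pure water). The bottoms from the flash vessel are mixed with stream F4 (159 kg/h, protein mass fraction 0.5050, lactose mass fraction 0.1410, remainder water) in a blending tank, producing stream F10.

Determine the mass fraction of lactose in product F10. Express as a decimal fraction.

0.3340

Vapour removed = 0.366×0.264×382 = 36.91 kg/h; concentrate = 345.09 kg/h.
lactose reaching the mixer = 145.92 (from concentrate) + 159×0.141 = 168.34 kg/h.
Product flow = 345.09 + 159 = 504.09 kg/h; lactose fraction = 0.3340.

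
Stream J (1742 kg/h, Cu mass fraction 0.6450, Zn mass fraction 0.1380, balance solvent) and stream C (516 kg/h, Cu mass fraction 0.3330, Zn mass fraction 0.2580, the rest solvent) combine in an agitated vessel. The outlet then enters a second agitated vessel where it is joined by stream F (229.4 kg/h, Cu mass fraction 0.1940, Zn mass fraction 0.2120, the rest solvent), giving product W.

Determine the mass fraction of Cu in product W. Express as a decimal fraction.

Overall, product flow = 2487.4 kg/h.
Cu in = 1742×0.645 + 516×0.333 + 229.4×0.194 = 1339.9 kg/h.
Cu fraction in W = 0.5387.

0.5387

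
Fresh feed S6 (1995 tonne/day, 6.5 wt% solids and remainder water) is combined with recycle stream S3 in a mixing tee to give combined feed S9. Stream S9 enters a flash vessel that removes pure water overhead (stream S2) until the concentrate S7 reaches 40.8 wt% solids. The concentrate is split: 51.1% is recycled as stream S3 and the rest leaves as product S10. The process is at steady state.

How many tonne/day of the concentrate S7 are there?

Overall solids balance (none leaves overhead): solids in fresh feed = solids in product, i.e. 1995×0.065 = (1−0.511)·S7·0.408.
S7 = 129.68/(0.408×0.489) = 649.96 tonne/day.

650 tonne/day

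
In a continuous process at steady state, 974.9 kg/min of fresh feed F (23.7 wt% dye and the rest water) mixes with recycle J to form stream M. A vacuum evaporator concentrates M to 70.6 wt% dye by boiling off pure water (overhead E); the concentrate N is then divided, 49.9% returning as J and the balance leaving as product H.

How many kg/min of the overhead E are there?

Overall dye balance (none leaves overhead): dye in fresh feed = dye in product, i.e. 974.9×0.237 = (1−0.499)·N·0.706.
N = 231.05/(0.706×0.501) = 653.23 kg/min.
Recycle J = 0.499×653.23 = 325.96 kg/min.
Combined feed M = 974.9 + 325.96 = 1300.9 kg/min.
Overhead E = M − N = 1300.9 − 653.23 = 647.63 kg/min.

647.6 kg/min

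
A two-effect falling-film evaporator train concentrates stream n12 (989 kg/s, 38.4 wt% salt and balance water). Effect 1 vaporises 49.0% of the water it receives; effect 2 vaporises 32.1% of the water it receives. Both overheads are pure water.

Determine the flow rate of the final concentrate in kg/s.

590.7 kg/s

water in feed = 989×0.616 = 609.22 kg/s.
After stage 1: water left = (1−0.490)×609.22 = 310.7; stream total = 690.48 kg/s.
After stage 2: water left = (1−0.321)×310.7 = 210.97; final concentrate = 590.74 kg/s.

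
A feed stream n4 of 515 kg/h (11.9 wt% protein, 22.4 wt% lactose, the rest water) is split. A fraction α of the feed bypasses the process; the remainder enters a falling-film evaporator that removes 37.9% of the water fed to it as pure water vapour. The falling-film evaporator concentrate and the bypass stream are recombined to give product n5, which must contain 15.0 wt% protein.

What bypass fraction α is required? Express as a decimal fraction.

All 515×0.119 = 61.285 kg/h of protein reaches n5, so n5 = 61.285/0.150 = 408.57 kg/h and vapour = 106.43 kg/h.
The evaporator receives (1−α)·515 of feed at 0.657 water and removes 0.379 of that water:
0.379×0.657×(1−α)×515 = 106.43
(1−α) = 106.43/128.24 = 0.8300;  α = 0.1700.

0.170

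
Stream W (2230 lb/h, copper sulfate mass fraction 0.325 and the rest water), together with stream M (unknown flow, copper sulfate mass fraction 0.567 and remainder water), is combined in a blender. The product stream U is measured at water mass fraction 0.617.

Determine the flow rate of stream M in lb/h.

702.9 lb/h

Let M be the unknown flow. Total out = 2230 + M.
water balance: 1505.2 + 0.433·M = 0.617·(2230 + M)
(0.433 − 0.617)·M = 0.617×2230 − 1505.2 = -129.34
M = -129.34 / -0.184 = 702.93 lb/h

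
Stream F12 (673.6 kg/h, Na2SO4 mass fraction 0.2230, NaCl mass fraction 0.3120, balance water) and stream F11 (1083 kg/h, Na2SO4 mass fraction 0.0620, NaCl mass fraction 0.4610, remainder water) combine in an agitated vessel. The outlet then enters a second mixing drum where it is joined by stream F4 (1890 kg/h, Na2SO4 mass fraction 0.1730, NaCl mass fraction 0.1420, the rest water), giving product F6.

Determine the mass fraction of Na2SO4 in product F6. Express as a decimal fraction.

Overall, product flow = 3646.6 kg/h.
Na2SO4 in = 673.6×0.223 + 1083×0.062 + 1890×0.173 = 544.33 kg/h.
Na2SO4 fraction in F6 = 0.1493.

0.1493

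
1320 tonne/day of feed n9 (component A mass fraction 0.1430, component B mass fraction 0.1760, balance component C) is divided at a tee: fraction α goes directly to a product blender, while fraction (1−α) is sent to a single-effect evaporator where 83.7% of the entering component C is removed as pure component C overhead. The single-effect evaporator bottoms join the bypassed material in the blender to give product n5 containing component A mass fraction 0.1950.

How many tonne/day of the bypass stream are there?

702.5 tonne/day

All 1320×0.143 = 188.76 tonne/day of component A reaches n5, so n5 = 188.76/0.195 = 968 tonne/day and vapour = 352 tonne/day.
The evaporator receives (1−α)·1320 of feed at 0.681 component C and removes 0.837 of that component C:
0.837×0.681×(1−α)×1320 = 352
(1−α) = 352/752.4 = 0.4678;  α = 0.5322.
Bypass flow = 0.5322×1320 = 702.45 tonne/day.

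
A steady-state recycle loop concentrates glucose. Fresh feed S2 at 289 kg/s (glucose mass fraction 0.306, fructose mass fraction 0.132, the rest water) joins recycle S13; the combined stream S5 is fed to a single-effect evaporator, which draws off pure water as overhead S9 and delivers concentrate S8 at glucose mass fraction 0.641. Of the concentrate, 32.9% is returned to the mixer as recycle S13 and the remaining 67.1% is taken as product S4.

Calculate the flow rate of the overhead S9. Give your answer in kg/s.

Overall glucose balance (none leaves overhead): glucose in fresh feed = glucose in product, i.e. 289×0.306 = (1−0.329)·S8·0.641.
S8 = 88.434/(0.641×0.671) = 205.61 kg/s.
Recycle S13 = 0.329×205.61 = 67.645 kg/s.
Combined feed S5 = 289 + 67.645 = 356.64 kg/s.
Overhead S9 = S5 − S8 = 356.64 − 205.61 = 151.04 kg/s.

151 kg/s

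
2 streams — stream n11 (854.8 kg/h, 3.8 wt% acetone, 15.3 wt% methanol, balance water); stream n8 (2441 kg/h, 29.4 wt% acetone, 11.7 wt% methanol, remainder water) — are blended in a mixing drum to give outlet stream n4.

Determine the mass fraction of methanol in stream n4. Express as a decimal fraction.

Total flow out = 854.8 + 2441 = 3295.8 kg/h.
methanol in = 854.8×0.153 + 2441×0.117 = 416.38 kg/h.
methanol mass fraction in n4 = 416.38/3295.8 = 0.1263.

0.1263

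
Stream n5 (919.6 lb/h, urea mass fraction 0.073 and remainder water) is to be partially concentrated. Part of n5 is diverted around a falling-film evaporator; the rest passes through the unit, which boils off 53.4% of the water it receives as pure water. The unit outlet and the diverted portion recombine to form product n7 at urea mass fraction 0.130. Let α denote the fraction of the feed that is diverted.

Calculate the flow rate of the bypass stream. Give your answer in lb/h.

All 919.6×0.073 = 67.131 lb/h of urea reaches n7, so n7 = 67.131/0.130 = 516.39 lb/h and vapour = 403.21 lb/h.
The evaporator receives (1−α)·919.6 of feed at 0.927 water and removes 0.534 of that water:
0.534×0.927×(1−α)×919.6 = 403.21
(1−α) = 403.21/455.22 = 0.8857;  α = 0.1143.
Bypass flow = 0.1143×919.6 = 105.07 lb/h.

105.1 lb/h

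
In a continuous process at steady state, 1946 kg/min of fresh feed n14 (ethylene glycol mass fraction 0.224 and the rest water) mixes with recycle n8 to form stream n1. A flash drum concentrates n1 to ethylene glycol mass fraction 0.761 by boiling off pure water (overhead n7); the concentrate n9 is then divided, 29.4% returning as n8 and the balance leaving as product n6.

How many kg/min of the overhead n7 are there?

1373 kg/min

Overall ethylene glycol balance (none leaves overhead): ethylene glycol in fresh feed = ethylene glycol in product, i.e. 1946×0.224 = (1−0.294)·n9·0.761.
n9 = 435.9/(0.761×0.706) = 811.34 kg/min.
Recycle n8 = 0.294×811.34 = 238.53 kg/min.
Combined feed n1 = 1946 + 238.53 = 2184.5 kg/min.
Overhead n7 = n1 − n9 = 2184.5 − 811.34 = 1373.2 kg/min.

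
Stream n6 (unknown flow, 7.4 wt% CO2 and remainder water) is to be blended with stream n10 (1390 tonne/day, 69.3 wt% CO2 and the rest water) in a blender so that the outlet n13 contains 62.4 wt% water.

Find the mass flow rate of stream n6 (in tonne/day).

1459 tonne/day

Let n6 be the unknown flow. Total out = 1390 + n6.
water balance: 426.73 + 0.926·n6 = 0.624·(1390 + n6)
(0.926 − 0.624)·n6 = 0.624×1390 − 426.73 = 440.63
n6 = 440.63 / 0.302 = 1459 tonne/day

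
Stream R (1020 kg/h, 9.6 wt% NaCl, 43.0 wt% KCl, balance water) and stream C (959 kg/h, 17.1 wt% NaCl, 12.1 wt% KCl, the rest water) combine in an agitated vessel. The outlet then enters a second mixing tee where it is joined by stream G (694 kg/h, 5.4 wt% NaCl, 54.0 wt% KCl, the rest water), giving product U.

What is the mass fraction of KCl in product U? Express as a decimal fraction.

Overall, product flow = 2673 kg/h.
KCl in = 1020×0.430 + 959×0.121 + 694×0.540 = 929.4 kg/h.
KCl fraction in U = 0.3477.

0.3477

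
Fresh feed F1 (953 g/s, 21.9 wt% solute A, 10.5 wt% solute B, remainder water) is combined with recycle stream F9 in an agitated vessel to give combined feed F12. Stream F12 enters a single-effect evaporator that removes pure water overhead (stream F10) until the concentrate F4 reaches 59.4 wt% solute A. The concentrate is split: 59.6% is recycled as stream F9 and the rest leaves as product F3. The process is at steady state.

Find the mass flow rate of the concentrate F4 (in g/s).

869.7 g/s

Overall solute A balance (none leaves overhead): solute A in fresh feed = solute A in product, i.e. 953×0.219 = (1−0.596)·F4·0.594.
F4 = 208.71/(0.594×0.404) = 869.7 g/s.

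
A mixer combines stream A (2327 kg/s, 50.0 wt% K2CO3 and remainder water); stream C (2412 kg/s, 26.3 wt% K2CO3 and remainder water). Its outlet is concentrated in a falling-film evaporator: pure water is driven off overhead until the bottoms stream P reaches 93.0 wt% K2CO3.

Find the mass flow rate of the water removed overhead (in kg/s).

2806 kg/s

K2CO3 entering = 2327×0.500 + 2412×0.263 = 1797.9 kg/s.
All K2CO3 reports to P, so P = 1797.9/0.930 = 1933.2 kg/s.
Total feed = 4739 kg/s; overhead = 4739 − 1933.2 = 2805.8 kg/s.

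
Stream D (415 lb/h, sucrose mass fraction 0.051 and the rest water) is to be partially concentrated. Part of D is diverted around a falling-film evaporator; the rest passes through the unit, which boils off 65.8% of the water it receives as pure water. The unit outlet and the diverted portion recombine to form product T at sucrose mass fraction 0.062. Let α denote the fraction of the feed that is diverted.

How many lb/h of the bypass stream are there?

297.1 lb/h

All 415×0.051 = 21.165 lb/h of sucrose reaches T, so T = 21.165/0.062 = 341.37 lb/h and vapour = 73.629 lb/h.
The evaporator receives (1−α)·415 of feed at 0.949 water and removes 0.658 of that water:
0.658×0.949×(1−α)×415 = 73.629
(1−α) = 73.629/259.14 = 0.2841;  α = 0.7159.
Bypass flow = 0.7159×415 = 297.09 lb/h.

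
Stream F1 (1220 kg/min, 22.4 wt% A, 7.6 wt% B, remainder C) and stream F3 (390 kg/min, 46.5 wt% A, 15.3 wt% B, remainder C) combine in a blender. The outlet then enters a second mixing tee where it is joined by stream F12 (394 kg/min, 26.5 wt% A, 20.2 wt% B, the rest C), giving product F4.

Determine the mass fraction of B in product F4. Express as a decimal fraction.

Overall, product flow = 2004 kg/min.
B in = 1220×0.076 + 390×0.153 + 394×0.202 = 231.98 kg/min.
B fraction in F4 = 0.1158.

0.1158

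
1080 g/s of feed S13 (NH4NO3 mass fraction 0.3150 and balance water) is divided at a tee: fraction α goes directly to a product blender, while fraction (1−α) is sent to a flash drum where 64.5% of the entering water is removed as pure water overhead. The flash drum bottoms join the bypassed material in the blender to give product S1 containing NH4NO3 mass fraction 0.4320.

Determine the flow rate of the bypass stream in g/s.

418 g/s

All 1080×0.315 = 340.2 g/s of NH4NO3 reaches S1, so S1 = 340.2/0.432 = 787.5 g/s and vapour = 292.5 g/s.
The evaporator receives (1−α)·1080 of feed at 0.685 water and removes 0.645 of that water:
0.645×0.685×(1−α)×1080 = 292.5
(1−α) = 292.5/477.17 = 0.6130;  α = 0.3870.
Bypass flow = 0.3870×1080 = 417.97 g/s.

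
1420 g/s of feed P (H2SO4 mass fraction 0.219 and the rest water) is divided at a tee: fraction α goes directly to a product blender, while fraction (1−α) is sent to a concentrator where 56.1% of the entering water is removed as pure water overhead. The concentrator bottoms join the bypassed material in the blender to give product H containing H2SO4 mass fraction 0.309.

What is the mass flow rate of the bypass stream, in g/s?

All 1420×0.219 = 310.98 g/s of H2SO4 reaches H, so H = 310.98/0.309 = 1006.4 g/s and vapour = 413.59 g/s.
The evaporator receives (1−α)·1420 of feed at 0.781 water and removes 0.561 of that water:
0.561×0.781×(1−α)×1420 = 413.59
(1−α) = 413.59/622.16 = 0.6648;  α = 0.3352.
Bypass flow = 0.3352×1420 = 476.03 g/s.

476 g/s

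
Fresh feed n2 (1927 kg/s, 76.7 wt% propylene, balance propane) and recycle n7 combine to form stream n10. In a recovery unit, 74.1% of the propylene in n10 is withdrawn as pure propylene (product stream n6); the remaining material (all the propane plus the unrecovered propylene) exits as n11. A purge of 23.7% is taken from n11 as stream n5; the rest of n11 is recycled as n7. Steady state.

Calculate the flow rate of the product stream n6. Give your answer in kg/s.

1365 kg/s

propylene in n10: m_A = 1927×0.767 + (1−0.237)·(1−0.741)·m_A, so m_A = 1478/0.8024 = 1842 kg/s.
Product n6 = 0.741×1842 = 1364.9 kg/s.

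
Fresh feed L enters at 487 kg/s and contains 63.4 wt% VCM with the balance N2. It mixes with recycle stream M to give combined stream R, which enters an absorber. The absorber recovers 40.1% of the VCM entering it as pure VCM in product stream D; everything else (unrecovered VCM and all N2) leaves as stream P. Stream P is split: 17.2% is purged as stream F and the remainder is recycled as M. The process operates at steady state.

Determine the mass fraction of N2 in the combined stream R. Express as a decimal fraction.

N2 enters only via L and leaves only via the purge: 487×0.366 = 0.172×(N2 in P), and the absorber passes all N2, so N2 in R = N2 in P = 1036.3 kg/s.
VCM in R: m_A = 487×0.634 + (1−0.172)·(1−0.401)·m_A, so m_A = 308.76/0.5040 = 612.58 kg/s.
R = 612.58 + 1036.3 = 1648.9 kg/s.
N2 fraction in R = 1036.3/1648.9 = 0.6285.

0.6285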